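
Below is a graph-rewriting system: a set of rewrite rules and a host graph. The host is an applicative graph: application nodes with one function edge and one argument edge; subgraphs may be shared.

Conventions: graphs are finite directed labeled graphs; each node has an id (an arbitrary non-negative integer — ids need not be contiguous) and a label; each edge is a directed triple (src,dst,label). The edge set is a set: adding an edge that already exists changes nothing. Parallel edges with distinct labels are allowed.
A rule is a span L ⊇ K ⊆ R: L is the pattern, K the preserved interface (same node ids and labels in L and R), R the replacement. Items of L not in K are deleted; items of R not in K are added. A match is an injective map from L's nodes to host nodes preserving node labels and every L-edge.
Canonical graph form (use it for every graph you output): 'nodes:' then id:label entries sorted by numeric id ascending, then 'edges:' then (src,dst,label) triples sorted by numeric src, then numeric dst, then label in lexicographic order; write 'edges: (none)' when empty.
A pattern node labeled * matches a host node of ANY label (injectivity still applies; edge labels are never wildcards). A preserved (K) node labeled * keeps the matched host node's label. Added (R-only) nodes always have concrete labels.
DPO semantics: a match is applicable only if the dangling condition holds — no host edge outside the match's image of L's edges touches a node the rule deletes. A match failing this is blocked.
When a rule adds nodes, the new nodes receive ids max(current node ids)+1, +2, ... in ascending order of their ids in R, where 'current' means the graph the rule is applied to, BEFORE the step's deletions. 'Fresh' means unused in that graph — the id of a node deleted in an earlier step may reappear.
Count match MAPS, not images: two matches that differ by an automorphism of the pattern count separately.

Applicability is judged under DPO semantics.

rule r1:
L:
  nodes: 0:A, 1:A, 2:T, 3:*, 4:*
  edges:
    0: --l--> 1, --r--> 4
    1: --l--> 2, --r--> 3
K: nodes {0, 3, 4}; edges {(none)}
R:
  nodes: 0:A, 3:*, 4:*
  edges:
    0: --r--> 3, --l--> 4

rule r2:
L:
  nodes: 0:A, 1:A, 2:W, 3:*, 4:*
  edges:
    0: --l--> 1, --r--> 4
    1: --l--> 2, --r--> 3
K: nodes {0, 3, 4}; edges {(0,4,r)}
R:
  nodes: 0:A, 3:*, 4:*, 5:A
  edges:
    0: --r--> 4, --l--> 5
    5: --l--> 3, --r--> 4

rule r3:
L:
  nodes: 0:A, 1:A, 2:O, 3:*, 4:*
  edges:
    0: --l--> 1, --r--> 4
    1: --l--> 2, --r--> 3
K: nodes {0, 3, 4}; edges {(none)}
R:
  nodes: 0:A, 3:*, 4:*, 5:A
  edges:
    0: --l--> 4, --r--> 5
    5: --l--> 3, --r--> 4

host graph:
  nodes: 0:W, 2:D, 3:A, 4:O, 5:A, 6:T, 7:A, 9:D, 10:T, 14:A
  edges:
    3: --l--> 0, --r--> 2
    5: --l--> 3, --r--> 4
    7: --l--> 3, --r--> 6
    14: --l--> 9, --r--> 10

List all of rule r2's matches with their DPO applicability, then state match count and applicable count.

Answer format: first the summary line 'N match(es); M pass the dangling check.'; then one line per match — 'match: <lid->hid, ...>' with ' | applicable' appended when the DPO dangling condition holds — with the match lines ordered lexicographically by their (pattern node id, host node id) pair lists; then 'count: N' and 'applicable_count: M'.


2 match(es); 0 pass the dangling check.
match: 0->5, 1->3, 2->0, 3->2, 4->4
match: 0->7, 1->3, 2->0, 3->2, 4->6
count: 2
applicable_count: 0


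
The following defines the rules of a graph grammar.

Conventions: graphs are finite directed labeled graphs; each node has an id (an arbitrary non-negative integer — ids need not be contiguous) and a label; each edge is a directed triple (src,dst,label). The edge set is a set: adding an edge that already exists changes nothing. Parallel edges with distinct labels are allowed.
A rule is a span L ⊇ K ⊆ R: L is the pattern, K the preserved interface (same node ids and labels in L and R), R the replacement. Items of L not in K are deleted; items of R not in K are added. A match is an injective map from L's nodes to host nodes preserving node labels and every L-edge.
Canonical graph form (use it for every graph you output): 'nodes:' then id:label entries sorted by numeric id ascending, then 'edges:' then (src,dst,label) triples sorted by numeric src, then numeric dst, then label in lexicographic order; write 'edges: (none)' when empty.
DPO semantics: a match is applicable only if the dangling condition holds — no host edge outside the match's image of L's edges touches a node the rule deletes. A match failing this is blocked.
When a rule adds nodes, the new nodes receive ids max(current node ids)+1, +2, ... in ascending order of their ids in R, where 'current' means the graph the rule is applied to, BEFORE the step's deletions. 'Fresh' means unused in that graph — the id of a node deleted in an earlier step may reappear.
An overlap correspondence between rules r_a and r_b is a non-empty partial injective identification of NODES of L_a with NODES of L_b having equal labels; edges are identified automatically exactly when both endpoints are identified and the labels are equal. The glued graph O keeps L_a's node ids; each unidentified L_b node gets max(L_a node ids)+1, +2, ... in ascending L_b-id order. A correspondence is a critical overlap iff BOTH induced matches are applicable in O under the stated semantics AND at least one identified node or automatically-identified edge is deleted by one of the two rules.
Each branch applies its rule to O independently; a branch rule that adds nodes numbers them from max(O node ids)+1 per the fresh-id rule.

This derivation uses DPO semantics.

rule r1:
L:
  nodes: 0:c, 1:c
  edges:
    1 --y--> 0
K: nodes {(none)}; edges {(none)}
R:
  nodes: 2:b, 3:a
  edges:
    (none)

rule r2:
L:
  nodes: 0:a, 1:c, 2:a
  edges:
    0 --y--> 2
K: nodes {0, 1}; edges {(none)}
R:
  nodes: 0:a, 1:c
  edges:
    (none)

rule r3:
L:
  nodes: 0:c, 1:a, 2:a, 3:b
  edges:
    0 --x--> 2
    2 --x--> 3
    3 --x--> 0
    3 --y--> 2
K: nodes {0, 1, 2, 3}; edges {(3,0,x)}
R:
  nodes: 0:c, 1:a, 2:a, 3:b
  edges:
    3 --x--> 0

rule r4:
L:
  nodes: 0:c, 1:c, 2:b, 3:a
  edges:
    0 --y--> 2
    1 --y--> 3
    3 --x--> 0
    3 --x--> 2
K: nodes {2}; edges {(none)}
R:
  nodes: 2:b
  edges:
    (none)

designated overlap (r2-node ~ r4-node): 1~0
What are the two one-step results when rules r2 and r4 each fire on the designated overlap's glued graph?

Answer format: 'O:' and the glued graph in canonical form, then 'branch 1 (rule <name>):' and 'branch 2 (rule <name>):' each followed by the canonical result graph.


O:
nodes: 0:a, 1:c, 2:a, 3:c, 4:b, 5:a
edges: (0,2,y); (1,4,y); (3,5,y); (5,1,x); (5,4,x)
branch 1 (rule r2):
nodes: 0:a, 1:c, 3:c, 4:b, 5:a
edges: (1,4,y); (3,5,y); (5,1,x); (5,4,x)
branch 2 (rule r4):
nodes: 0:a, 2:a, 4:b
edges: (0,2,y)


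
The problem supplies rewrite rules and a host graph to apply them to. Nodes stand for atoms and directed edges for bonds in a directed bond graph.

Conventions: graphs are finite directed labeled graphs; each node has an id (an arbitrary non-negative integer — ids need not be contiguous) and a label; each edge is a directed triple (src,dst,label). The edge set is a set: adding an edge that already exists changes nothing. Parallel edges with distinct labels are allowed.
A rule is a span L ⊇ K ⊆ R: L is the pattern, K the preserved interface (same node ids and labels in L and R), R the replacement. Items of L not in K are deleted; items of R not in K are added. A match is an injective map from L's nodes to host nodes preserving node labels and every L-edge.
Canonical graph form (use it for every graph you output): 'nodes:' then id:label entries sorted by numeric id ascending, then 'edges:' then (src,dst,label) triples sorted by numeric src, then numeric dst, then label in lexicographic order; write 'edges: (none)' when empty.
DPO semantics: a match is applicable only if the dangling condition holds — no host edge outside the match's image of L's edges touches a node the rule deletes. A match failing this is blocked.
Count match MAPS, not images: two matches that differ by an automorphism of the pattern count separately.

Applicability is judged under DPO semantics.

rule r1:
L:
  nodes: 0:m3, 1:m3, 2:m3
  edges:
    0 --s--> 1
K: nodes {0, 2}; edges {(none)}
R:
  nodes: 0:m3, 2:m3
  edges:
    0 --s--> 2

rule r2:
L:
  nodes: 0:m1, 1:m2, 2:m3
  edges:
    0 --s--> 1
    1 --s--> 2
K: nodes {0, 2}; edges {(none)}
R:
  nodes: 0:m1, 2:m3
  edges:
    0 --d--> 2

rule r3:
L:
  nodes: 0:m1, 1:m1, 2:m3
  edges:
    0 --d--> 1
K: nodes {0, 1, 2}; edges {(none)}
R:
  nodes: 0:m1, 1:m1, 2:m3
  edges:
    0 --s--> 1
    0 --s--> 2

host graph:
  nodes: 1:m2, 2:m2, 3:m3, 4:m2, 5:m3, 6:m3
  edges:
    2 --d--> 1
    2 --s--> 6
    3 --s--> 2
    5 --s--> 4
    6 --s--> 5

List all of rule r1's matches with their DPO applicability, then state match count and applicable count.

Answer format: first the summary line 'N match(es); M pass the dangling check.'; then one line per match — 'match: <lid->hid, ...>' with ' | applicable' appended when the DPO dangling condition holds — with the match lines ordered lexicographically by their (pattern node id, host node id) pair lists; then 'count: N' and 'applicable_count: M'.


1 match(es); 0 pass the dangling check.
match: 0->6, 1->5, 2->3
count: 1
applicable_count: 0


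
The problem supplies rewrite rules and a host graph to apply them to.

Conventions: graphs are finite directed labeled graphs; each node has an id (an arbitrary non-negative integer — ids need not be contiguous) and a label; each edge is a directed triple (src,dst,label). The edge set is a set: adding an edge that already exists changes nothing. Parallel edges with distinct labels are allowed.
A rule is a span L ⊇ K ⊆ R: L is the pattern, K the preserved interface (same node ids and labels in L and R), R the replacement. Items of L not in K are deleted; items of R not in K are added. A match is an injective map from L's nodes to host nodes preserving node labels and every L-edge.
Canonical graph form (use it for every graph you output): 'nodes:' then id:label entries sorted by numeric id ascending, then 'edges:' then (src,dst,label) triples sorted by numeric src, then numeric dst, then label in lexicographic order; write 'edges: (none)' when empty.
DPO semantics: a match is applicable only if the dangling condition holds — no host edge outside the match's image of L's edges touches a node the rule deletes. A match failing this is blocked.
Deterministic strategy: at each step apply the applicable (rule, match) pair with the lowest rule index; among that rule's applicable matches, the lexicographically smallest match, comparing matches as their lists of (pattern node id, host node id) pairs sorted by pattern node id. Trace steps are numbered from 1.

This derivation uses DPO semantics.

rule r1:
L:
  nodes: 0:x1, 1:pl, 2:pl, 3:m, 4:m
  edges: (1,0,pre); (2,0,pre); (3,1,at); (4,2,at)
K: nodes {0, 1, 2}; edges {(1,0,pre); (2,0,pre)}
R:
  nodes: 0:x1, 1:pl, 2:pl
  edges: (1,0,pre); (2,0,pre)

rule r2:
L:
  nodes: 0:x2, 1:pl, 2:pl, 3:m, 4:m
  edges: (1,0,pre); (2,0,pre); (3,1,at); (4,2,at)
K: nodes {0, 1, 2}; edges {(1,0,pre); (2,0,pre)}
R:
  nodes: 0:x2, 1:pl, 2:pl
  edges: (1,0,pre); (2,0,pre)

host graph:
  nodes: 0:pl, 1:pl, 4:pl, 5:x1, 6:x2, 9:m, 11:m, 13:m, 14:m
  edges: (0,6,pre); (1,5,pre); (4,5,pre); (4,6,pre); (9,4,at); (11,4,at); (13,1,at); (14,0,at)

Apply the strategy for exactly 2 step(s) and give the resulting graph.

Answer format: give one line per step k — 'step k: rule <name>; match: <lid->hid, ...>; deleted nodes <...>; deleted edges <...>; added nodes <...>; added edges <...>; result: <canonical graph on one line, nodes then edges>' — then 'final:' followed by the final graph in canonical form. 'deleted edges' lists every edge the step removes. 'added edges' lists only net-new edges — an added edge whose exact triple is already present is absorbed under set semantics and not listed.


step 1: rule r1; match: 0->5, 1->1, 2->4, 3->13, 4->9; deleted nodes 9, 13; deleted edges (9,4,at); (13,1,at); added nodes (none); added edges (none); result: nodes: 0:pl, 1:pl, 4:pl, 5:x1, 6:x2, 11:m, 14:m edges: (0,6,pre); (1,5,pre); (4,5,pre); (4,6,pre); (11,4,at); (14,0,at)
step 2: rule r2; match: 0->6, 1->0, 2->4, 3->14, 4->11; deleted nodes 11, 14; deleted edges (11,4,at); (14,0,at); added nodes (none); added edges (none); result: nodes: 0:pl, 1:pl, 4:pl, 5:x1, 6:x2 edges: (0,6,pre); (1,5,pre); (4,5,pre); (4,6,pre)
final:
nodes: 0:pl, 1:pl, 4:pl, 5:x1, 6:x2
edges: (0,6,pre); (1,5,pre); (4,5,pre); (4,6,pre)


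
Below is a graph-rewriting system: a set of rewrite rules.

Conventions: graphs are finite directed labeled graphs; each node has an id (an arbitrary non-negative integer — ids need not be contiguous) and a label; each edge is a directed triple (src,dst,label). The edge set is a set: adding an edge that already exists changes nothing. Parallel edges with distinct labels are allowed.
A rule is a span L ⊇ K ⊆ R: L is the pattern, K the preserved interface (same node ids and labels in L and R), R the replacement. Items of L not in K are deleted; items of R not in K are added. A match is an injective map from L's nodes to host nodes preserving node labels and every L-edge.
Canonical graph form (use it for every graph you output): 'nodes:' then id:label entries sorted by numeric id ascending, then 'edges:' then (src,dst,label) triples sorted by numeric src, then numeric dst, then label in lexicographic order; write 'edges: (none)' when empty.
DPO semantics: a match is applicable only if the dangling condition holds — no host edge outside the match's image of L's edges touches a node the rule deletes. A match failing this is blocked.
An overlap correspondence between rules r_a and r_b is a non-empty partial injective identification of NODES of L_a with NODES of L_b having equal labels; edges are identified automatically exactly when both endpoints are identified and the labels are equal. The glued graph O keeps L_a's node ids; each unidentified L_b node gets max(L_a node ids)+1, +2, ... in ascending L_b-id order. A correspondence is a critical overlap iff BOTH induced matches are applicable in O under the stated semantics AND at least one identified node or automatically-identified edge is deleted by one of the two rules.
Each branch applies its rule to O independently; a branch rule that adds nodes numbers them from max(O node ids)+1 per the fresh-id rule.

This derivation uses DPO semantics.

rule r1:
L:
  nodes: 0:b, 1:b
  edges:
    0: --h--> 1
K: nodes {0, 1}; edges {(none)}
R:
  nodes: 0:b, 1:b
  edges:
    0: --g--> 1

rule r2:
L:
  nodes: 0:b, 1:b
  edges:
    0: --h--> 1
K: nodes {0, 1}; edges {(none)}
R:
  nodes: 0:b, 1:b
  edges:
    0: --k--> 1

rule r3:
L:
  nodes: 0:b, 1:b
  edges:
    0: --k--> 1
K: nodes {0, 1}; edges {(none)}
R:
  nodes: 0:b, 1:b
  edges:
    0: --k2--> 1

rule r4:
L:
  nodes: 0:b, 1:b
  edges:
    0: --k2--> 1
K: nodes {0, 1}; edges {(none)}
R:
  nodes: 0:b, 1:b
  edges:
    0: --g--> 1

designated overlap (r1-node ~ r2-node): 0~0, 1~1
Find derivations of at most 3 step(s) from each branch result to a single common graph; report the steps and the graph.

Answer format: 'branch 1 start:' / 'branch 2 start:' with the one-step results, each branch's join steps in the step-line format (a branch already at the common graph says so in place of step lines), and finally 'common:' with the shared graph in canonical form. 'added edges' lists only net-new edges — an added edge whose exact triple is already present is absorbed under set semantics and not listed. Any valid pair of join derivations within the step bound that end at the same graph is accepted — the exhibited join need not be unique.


branch 1 start:
nodes: 0:b, 1:b
edges: (0,1,g)
branch 2 start:
nodes: 0:b, 1:b
edges: (0,1,k)
branch 1: already at the common graph (0 steps)
branch 2 step 1: rule r3; match: 0->0, 1->1; deleted nodes (none); deleted edges (0,1,k); added nodes (none); added edges (0,1,k2); result: nodes: 0:b, 1:b edges: (0,1,k2)
branch 2 step 2: rule r4; match: 0->0, 1->1; deleted nodes (none); deleted edges (0,1,k2); added nodes (none); added edges (0,1,g); result: nodes: 0:b, 1:b edges: (0,1,g)
common:
nodes: 0:b, 1:b
edges: (0,1,g)


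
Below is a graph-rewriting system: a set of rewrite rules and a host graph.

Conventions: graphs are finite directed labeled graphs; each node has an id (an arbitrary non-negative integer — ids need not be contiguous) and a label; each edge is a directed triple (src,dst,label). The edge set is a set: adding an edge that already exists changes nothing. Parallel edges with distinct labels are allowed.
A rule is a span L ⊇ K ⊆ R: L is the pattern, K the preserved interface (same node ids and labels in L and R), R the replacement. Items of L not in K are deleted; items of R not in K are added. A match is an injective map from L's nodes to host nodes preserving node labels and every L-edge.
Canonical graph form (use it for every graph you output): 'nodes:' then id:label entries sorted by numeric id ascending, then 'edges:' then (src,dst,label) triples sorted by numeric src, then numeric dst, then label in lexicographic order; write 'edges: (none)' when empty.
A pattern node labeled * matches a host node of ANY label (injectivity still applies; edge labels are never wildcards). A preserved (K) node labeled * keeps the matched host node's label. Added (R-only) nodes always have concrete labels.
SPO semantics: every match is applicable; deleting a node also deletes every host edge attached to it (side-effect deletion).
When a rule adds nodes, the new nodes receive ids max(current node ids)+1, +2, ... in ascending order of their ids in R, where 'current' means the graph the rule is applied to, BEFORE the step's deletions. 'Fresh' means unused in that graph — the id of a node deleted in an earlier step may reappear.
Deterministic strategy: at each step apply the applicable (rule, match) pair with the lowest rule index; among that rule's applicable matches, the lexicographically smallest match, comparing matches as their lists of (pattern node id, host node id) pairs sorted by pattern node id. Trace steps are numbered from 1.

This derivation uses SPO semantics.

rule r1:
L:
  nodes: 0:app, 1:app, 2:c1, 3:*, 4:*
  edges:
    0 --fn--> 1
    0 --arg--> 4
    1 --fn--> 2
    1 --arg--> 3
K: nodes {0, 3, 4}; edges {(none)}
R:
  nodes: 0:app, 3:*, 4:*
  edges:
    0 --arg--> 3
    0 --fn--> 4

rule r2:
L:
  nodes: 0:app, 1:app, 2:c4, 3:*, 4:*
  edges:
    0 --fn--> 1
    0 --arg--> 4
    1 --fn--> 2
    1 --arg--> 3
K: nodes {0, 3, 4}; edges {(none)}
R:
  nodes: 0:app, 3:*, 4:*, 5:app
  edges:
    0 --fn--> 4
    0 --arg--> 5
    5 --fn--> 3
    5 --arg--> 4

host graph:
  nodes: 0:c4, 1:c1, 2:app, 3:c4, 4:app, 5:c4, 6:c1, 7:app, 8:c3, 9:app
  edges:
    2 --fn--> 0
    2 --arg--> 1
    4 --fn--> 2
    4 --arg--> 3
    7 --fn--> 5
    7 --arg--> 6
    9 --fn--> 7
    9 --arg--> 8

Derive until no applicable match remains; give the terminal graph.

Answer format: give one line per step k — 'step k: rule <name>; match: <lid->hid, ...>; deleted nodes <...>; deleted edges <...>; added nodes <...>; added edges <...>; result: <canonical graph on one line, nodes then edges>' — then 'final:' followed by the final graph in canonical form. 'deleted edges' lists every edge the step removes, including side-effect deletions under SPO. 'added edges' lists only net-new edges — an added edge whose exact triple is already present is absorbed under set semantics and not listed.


step 1: rule r2; match: 0->4, 1->2, 2->0, 3->1, 4->3; deleted nodes 0, 2; deleted edges (2,0,fn); (2,1,arg); (4,2,fn); (4,3,arg); added nodes 10; added edges (4,3,fn); (4,10,arg); (10,1,fn); (10,3,arg); result: nodes: 1:c1, 3:c4, 4:app, 5:c4, 6:c1, 7:app, 8:c3, 9:app, 10:app edges: (4,3,fn); (4,10,arg); (7,5,fn); (7,6,arg); (9,7,fn); (9,8,arg); (10,1,fn); (10,3,arg)
step 2: rule r2; match: 0->9, 1->7, 2->5, 3->6, 4->8; deleted nodes 5, 7; deleted edges (7,5,fn); (7,6,arg); (9,7,fn); (9,8,arg); added nodes 11; added edges (9,8,fn); (9,11,arg); (11,6,fn); (11,8,arg); result: nodes: 1:c1, 3:c4, 4:app, 6:c1, 8:c3, 9:app, 10:app, 11:app edges: (4,3,fn); (4,10,arg); (9,8,fn); (9,11,arg); (10,1,fn); (10,3,arg); (11,6,fn); (11,8,arg)
final:
nodes: 1:c1, 3:c4, 4:app, 6:c1, 8:c3, 9:app, 10:app, 11:app
edges: (4,3,fn); (4,10,arg); (9,8,fn); (9,11,arg); (10,1,fn); (10,3,arg); (11,6,fn); (11,8,arg)


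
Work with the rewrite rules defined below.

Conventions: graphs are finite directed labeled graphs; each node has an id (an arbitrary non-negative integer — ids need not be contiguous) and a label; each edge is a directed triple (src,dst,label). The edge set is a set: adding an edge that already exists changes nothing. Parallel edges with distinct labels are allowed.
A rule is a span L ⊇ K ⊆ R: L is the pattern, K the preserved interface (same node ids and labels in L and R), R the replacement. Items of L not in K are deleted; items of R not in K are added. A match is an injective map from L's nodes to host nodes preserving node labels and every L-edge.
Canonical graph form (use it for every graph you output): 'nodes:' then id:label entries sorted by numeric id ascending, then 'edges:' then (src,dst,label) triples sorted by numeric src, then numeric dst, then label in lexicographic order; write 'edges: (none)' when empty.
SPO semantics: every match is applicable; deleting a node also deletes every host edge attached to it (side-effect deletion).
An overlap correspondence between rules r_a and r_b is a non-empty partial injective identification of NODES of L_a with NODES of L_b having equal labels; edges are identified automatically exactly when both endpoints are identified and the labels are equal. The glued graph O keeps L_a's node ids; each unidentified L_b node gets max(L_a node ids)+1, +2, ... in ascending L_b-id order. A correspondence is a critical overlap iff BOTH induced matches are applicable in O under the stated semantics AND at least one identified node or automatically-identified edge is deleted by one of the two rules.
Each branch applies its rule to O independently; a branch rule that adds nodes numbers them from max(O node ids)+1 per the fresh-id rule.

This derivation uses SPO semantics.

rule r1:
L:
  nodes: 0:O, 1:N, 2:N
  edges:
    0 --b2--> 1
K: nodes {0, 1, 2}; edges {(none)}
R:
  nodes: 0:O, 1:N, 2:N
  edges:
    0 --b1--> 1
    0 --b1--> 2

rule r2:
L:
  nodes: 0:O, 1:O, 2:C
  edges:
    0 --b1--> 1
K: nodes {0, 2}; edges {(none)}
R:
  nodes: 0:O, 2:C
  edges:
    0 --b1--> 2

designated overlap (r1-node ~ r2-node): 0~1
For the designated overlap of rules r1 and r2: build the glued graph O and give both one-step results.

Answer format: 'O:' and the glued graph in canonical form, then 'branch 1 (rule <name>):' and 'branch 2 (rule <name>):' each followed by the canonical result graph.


O:
nodes: 0:O, 1:N, 2:N, 3:O, 4:C
edges: (0,1,b2); (3,0,b1)
branch 1 (rule r1):
nodes: 0:O, 1:N, 2:N, 3:O, 4:C
edges: (0,1,b1); (0,2,b1); (3,0,b1)
branch 2 (rule r2):
nodes: 1:N, 2:N, 3:O, 4:C
edges: (3,4,b1)


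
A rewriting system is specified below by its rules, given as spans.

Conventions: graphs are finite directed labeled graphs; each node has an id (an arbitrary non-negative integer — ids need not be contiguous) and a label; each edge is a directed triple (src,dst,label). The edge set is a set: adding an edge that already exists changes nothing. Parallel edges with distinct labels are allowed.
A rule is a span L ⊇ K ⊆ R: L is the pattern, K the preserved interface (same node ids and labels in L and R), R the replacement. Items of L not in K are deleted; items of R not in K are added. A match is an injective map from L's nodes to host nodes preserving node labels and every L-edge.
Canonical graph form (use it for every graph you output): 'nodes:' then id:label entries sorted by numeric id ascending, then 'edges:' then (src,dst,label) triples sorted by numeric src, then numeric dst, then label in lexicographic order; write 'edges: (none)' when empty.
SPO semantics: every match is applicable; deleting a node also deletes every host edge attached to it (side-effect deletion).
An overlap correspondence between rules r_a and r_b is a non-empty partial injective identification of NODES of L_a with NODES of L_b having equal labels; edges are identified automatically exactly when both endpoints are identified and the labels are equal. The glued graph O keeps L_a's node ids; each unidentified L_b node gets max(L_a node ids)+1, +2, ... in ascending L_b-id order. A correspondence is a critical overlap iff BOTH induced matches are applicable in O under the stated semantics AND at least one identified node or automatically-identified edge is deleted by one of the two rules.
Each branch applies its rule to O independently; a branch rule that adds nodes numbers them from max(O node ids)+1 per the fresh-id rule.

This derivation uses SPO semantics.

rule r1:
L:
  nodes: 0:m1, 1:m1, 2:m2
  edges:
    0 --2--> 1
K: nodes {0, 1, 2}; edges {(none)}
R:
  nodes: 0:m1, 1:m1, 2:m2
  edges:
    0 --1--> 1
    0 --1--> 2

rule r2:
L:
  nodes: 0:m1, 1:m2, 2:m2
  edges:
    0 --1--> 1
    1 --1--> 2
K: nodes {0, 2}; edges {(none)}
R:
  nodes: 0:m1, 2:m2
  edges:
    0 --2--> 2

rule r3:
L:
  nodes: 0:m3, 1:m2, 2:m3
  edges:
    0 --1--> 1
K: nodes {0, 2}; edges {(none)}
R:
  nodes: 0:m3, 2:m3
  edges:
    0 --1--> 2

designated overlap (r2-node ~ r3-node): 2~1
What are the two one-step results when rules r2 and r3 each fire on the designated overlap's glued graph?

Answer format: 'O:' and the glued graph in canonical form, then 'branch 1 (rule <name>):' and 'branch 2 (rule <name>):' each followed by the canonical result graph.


O:
nodes: 0:m1, 1:m2, 2:m2, 3:m3, 4:m3
edges: (0,1,1); (1,2,1); (3,2,1)
branch 1 (rule r2):
nodes: 0:m1, 2:m2, 3:m3, 4:m3
edges: (0,2,2); (3,2,1)
branch 2 (rule r3):
nodes: 0:m1, 1:m2, 3:m3, 4:m3
edges: (0,1,1); (3,4,1)


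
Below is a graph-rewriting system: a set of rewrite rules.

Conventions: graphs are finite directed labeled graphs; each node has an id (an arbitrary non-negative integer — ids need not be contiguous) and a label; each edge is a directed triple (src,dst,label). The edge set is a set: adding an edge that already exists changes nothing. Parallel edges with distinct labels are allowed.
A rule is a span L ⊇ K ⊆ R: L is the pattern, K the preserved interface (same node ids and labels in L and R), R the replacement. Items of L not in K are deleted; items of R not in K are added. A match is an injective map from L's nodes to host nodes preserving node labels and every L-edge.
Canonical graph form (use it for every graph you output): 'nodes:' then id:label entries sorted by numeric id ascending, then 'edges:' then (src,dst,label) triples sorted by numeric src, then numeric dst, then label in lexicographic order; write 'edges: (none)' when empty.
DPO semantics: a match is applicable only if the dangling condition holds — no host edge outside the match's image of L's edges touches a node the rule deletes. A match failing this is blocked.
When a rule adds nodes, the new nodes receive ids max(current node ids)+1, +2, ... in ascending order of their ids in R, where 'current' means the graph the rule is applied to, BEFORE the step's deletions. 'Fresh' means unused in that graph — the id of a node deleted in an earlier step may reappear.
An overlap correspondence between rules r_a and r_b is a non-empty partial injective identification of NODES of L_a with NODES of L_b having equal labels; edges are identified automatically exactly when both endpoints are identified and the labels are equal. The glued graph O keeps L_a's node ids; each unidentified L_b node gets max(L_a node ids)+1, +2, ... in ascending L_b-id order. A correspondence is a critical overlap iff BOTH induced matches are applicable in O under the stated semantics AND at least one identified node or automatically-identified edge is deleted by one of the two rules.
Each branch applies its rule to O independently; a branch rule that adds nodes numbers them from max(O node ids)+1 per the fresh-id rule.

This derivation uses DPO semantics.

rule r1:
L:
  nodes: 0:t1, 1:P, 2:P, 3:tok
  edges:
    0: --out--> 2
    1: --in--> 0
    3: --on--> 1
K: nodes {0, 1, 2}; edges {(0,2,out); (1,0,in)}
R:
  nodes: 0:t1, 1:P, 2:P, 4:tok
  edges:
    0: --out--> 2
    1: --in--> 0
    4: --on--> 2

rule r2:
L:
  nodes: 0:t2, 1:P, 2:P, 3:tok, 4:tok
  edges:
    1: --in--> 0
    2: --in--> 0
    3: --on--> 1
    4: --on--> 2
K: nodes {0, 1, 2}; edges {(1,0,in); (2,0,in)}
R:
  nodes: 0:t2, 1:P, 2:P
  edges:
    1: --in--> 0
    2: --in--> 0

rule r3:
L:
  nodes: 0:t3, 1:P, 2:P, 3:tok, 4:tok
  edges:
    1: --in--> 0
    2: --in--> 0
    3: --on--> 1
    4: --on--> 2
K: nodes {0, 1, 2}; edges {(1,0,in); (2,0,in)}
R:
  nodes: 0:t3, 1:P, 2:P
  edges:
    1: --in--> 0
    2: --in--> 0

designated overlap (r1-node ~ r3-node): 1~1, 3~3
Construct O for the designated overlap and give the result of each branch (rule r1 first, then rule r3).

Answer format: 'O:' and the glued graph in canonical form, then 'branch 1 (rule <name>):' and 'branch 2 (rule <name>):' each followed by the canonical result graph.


O:
nodes: 0:t1, 1:P, 2:P, 3:tok, 4:t3, 5:P, 6:tok
edges: (0,2,out); (1,0,in); (1,4,in); (3,1,on); (5,4,in); (6,5,on)
branch 1 (rule r1):
nodes: 0:t1, 1:P, 2:P, 4:t3, 5:P, 6:tok, 7:tok
edges: (0,2,out); (1,0,in); (1,4,in); (5,4,in); (6,5,on); (7,2,on)
branch 2 (rule r3):
nodes: 0:t1, 1:P, 2:P, 4:t3, 5:P
edges: (0,2,out); (1,0,in); (1,4,in); (5,4,in)


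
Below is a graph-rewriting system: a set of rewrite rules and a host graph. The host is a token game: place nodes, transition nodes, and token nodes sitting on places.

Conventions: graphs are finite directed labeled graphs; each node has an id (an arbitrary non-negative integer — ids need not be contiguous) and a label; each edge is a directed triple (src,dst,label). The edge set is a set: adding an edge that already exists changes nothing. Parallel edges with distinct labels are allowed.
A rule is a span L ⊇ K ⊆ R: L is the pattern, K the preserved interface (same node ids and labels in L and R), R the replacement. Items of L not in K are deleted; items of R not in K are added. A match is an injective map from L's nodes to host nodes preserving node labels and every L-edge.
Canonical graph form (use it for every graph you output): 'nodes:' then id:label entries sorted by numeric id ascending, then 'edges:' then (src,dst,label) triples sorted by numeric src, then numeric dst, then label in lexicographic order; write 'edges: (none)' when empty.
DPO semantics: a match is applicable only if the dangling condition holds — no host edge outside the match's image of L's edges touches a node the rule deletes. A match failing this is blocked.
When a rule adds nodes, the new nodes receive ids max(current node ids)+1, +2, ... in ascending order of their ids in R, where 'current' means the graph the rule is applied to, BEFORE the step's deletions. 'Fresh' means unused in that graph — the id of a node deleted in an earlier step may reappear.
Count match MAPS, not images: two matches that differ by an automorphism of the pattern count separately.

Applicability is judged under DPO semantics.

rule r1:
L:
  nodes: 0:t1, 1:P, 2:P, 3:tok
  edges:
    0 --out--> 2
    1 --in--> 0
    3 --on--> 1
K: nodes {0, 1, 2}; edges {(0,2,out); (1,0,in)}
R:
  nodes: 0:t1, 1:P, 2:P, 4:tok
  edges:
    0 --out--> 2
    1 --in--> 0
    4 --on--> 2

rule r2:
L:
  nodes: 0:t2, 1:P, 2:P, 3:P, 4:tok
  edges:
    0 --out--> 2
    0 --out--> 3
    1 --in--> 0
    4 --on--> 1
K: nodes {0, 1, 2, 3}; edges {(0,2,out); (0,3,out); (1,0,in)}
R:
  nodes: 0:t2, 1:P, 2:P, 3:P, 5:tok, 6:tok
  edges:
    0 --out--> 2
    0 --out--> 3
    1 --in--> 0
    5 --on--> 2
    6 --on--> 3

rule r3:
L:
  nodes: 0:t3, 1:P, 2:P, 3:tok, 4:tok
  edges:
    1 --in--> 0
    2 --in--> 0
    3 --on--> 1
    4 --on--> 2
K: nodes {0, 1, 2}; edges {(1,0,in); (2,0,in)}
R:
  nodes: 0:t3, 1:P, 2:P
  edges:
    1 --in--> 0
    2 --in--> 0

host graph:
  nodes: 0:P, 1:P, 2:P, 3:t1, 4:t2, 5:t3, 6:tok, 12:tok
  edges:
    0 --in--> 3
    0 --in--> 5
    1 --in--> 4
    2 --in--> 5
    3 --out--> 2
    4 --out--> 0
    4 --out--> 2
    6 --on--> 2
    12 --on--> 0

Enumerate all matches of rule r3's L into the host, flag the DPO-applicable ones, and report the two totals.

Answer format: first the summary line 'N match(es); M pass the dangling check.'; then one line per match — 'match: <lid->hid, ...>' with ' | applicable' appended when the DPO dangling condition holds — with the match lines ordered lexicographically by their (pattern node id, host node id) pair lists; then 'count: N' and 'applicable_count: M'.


2 match(es); 2 pass the dangling check.
match: 0->5, 1->0, 2->2, 3->12, 4->6 | applicable
match: 0->5, 1->2, 2->0, 3->6, 4->12 | applicable
count: 2
applicable_count: 2


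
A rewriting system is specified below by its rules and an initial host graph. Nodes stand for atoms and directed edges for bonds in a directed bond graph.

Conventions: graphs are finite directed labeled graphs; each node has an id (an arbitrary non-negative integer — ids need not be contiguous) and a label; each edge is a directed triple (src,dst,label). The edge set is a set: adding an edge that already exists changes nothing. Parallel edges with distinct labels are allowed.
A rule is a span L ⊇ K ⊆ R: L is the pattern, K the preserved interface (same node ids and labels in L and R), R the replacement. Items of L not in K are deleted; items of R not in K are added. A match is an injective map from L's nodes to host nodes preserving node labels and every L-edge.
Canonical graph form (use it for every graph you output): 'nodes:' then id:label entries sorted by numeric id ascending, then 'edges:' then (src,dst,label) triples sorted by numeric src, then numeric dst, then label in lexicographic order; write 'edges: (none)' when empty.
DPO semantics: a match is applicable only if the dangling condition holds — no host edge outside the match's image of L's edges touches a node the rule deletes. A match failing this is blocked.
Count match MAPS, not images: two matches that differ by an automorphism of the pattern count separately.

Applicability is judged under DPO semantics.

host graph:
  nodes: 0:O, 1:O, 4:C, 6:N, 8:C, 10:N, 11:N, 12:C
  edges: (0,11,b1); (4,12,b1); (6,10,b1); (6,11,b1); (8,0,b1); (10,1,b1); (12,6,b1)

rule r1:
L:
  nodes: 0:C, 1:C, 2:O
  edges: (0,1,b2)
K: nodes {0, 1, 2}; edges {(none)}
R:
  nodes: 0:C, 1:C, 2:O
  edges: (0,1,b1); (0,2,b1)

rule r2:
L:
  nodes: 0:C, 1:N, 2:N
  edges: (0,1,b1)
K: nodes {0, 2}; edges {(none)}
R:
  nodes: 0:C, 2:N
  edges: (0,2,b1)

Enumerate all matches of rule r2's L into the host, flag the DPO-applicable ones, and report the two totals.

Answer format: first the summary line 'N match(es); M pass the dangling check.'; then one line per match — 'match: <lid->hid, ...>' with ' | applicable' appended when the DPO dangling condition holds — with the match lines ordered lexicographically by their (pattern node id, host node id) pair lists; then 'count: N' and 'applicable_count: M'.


2 match(es); 0 pass the dangling check.
match: 0->12, 1->6, 2->10
match: 0->12, 1->6, 2->11
count: 2
applicable_count: 0


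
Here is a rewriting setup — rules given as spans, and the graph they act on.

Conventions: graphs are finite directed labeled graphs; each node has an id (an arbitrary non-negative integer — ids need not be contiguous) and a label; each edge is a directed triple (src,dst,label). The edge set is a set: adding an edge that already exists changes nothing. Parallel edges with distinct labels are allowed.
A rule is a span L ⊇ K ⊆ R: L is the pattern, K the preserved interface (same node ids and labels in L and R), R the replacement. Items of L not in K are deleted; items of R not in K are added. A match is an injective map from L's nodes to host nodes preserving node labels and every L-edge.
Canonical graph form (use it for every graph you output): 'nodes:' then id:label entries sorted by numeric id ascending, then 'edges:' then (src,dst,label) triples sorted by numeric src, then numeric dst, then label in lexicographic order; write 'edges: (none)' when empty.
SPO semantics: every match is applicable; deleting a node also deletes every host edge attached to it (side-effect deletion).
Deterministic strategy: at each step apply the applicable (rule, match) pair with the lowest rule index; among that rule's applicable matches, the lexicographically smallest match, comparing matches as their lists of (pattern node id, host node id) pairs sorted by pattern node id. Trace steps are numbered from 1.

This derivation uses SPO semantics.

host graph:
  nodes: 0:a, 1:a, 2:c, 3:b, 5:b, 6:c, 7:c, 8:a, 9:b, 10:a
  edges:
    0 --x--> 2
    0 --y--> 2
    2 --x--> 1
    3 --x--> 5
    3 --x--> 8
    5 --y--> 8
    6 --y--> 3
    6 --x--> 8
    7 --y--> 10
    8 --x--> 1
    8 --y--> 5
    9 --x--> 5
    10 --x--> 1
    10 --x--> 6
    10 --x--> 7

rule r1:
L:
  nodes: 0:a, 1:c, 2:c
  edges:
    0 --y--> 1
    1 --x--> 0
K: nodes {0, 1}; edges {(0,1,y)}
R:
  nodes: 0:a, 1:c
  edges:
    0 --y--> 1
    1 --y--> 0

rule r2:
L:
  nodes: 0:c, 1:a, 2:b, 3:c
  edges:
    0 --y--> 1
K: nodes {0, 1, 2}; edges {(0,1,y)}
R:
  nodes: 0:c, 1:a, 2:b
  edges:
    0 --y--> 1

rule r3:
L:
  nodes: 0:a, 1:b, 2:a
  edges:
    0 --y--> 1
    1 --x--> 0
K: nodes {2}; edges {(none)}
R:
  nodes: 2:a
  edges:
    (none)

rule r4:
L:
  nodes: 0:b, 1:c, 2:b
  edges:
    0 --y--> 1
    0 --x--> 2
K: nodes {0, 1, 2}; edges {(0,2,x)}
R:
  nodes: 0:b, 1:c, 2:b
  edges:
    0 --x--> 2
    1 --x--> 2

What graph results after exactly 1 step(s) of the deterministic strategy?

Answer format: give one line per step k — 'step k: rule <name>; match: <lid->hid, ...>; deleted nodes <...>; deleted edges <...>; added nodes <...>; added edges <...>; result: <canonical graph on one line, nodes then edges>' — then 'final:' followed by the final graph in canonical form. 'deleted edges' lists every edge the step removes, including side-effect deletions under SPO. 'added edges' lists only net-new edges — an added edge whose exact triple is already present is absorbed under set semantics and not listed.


step 1: rule r2; match: 0->7, 1->10, 2->3, 3->2; deleted nodes 2; deleted edges (0,2,x); (0,2,y); (2,1,x); added nodes (none); added edges (none); result: nodes: 0:a, 1:a, 3:b, 5:b, 6:c, 7:c, 8:a, 9:b, 10:a edges: (3,5,x); (3,8,x); (5,8,y); (6,3,y); (6,8,x); (7,10,y); (8,1,x); (8,5,y); (9,5,x); (10,1,x); (10,6,x); (10,7,x)
final:
nodes: 0:a, 1:a, 3:b, 5:b, 6:c, 7:c, 8:a, 9:b, 10:a
edges: (3,5,x); (3,8,x); (5,8,y); (6,3,y); (6,8,x); (7,10,y); (8,1,x); (8,5,y); (9,5,x); (10,1,x); (10,6,x); (10,7,x)


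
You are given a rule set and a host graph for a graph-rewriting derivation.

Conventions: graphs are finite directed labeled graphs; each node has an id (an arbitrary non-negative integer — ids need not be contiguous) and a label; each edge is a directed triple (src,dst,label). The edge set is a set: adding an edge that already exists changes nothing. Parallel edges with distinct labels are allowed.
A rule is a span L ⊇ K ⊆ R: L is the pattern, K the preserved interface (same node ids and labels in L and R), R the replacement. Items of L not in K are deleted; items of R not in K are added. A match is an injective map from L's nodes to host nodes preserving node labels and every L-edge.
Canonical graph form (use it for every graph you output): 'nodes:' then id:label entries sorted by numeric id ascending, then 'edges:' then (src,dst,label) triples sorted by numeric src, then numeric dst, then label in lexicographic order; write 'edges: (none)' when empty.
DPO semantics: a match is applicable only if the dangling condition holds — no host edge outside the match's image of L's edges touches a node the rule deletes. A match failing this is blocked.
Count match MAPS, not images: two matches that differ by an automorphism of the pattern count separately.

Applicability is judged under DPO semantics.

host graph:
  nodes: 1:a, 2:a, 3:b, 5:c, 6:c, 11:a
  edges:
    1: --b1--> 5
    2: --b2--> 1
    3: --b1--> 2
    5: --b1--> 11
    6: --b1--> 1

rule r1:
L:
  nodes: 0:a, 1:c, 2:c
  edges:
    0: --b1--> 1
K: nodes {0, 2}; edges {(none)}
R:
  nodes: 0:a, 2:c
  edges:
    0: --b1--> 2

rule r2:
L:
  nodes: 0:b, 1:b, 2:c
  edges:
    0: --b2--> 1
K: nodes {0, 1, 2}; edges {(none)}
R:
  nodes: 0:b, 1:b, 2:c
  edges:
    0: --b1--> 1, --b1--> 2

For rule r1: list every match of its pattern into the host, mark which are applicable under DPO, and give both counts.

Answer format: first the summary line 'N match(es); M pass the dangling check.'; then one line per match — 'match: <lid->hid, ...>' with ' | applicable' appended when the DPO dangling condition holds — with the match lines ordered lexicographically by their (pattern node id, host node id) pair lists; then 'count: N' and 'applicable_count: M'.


1 match(es); 0 pass the dangling check.
match: 0->1, 1->5, 2->6
count: 1
applicable_count: 0
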